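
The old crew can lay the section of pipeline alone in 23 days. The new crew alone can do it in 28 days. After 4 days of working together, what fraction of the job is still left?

Combined rate: 1/23 + 1/28 = (28 + 23)/644 = 51/644 per day.
In 4 days they complete 4·51/644 = 51/161 of the job.
So 110/161 remains.

110/161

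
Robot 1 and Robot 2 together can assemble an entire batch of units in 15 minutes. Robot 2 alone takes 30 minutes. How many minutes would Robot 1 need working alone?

Combined rate is 1/15 per minute.
Known contribution: 1/30 per minute.
So Robot 1's rate is 1/15 − 1/30 = 1/30, meaning 30 minutes alone.

30 minutes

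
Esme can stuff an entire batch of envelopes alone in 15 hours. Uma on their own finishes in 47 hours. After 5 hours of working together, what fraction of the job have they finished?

Combined rate: 1/15 + 1/47 = (47 + 15)/705 = 62/705 per hour.
In 5 hours they complete 5·62/705 = 62/141 of the job.

62/141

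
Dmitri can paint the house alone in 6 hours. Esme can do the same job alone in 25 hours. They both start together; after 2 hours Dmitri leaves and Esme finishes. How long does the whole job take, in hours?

50/3 hours

In the first 2 hours the combined rate is 31/150, so 31/75 of the job is done, leaving 44/75.
After Dmitri leaves the rate is 1/25 per hour; the remaining 44/75 takes 44/3 hours.
Total = 2 + 44/3 = 50/3 hours.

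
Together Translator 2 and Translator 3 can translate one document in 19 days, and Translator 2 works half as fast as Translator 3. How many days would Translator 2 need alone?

Let Translator 3's rate be r; then Translator 2's rate is (1/2)r, so together (1/2 + 1)r = (3/2)r = 1/19.
Thus r = 2/57 per day.
Translator 3 alone: 57/2 days; Translator 2 alone: 57 days.

57 days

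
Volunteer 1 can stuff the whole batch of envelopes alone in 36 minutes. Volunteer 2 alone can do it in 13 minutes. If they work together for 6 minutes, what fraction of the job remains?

29/78

Combined rate: 1/36 + 1/13 = (13 + 36)/468 = 49/468 per minute.
In 6 minutes they complete 6·49/468 = 49/78 of the job.
So 29/78 remains.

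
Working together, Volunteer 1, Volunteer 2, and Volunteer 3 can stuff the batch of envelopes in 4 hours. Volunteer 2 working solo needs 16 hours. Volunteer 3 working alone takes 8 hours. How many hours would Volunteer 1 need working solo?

16 hours

Combined rate is 1/4 per hour.
Known contribution: 1/16 + 1/8 = (1 + 2)/16 = 3/16 per hour.
So Volunteer 1's rate is 1/4 − 3/16 = 1/16, meaning 16 hours alone.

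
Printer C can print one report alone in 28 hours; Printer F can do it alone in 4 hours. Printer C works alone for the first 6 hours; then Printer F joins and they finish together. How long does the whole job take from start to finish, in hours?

35/4 hours

In 6 hours Printer C does 6/28 = 3/14 of the job, leaving 11/14.
Printer C and Printer F together work at 2/7 per hour, so finishing takes 11/14 ÷ 2/7 = 11/4 hours.
Total time = 6 + 11/4 = 35/4 hours.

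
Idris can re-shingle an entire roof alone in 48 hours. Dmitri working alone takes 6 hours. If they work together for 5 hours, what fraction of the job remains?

1/16

Combined rate: 1/48 + 1/6 = (1 + 8)/48 = 9/48 = 3/16 per hour.
In 5 hours they complete 5·3/16 = 15/16 of the job.
So 1/16 remains.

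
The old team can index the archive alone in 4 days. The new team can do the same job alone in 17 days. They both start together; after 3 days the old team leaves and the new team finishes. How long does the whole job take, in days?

In the first 3 days the combined rate is 21/68, so 63/68 of the job is done, leaving 5/68.
After the old team leaves the rate is 1/17 per day; the remaining 5/68 takes 5/4 days.
Total = 3 + 5/4 = 17/4 days.

17/4 days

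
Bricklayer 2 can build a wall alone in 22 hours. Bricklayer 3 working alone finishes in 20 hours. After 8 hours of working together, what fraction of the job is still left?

13/55

Combined rate: 1/22 + 1/20 = (10 + 11)/220 = 21/220 per hour.
In 8 hours they complete 8·21/220 = 42/55 of the job.
So 13/55 remains.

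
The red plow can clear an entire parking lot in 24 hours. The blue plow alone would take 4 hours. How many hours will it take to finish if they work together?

24/7 hours

With two workers the combined time is the product over the sum: 24·4/(24+4) = 96/28 = 24/7 hours.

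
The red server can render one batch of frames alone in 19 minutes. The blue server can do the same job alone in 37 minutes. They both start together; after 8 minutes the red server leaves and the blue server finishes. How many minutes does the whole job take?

407/19 minutes

In the first 8 minutes the combined rate is 56/703, so 448/703 of the job is done, leaving 255/703.
After the red server leaves the rate is 1/37 per minute; the remaining 255/703 takes 255/19 minutes.
Total = 8 + 255/19 = 407/19 minutes.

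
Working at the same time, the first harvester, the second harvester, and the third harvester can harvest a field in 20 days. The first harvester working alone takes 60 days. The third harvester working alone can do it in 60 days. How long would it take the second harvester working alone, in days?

60 days

Combined rate is 1/20 per day.
Known contribution: 1/60 + 1/60 = (1 + 1)/60 = 2/60 = 1/30 per day.
So the second harvester's rate is 1/20 − 1/30 = 1/60, meaning 60 days alone.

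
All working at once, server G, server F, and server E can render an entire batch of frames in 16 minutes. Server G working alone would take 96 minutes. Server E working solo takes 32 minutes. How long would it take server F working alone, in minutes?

48 minutes

Combined rate is 1/16 per minute.
Known contribution: 1/96 + 1/32 = (1 + 3)/96 = 4/96 = 1/24 per minute.
So server F's rate is 1/16 − 1/24 = 1/48, meaning 48 minutes alone.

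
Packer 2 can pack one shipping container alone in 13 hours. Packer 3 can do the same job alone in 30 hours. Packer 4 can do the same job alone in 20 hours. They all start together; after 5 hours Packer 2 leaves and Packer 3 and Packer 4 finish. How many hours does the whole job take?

96/13 hours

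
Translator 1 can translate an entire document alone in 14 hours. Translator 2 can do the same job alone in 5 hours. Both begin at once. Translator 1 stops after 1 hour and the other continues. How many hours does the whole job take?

In the first 1 hour the combined rate is 19/70, so 19/70 of the job is done, leaving 51/70.
After Translator 1 leaves the rate is 1/5 per hour; the remaining 51/70 takes 51/14 hours.
Total = 1 + 51/14 = 65/14 hours.

65/14 hours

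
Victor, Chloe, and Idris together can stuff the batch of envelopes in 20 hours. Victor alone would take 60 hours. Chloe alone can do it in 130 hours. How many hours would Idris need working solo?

39 hours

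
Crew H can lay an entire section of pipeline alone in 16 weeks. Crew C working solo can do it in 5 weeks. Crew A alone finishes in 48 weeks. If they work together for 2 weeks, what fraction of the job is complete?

17/30

Combined rate: 1/16 + 1/5 + 1/48 = (15 + 48 + 5)/240 = 68/240 = 17/60 per week.
In 2 weeks they complete 2·17/60 = 17/30 of the job.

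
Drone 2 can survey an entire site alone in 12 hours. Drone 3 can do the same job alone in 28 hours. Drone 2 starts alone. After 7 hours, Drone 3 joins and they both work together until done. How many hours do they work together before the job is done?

In the first 7 hours Drone 2 alone does 7/12 of the job, leaving 5/12.
Once everyone is working, combined rate: 1/12 + 1/28 = (7 + 3)/84 = 10/84 = 5/42 per hour.
Remaining 5/12 at 5/42 per hour takes 7/2 hours.

7/2 hours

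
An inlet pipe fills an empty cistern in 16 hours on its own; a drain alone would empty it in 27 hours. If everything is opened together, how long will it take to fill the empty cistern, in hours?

Net rate = 1/16 − 1/27 = (27 − 16)/432 = 11/432 per hour.
Filling time = 1 ÷ (11/432) = 432/11 hours.

432/11 hours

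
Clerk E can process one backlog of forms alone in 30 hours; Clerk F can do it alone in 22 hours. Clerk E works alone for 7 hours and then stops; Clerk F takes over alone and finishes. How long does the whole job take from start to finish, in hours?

In 7 hours Clerk E does 7/30 of the job, leaving 23/30.
Clerk F works at 1/22 per hour, so finishing takes 23/30 ÷ 1/22 = 253/15 hours.
Total time = 7 + 253/15 = 358/15 hours.

358/15 hours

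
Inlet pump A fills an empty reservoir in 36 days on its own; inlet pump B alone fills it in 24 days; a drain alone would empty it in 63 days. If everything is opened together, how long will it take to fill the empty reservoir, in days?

Net rate = 1/36 + 1/24 − 1/63 = (14 + 21 − 8)/504 = 27/504 = 3/56 per day.
Filling time = 1 ÷ (3/56) = 56/3 days.

56/3 days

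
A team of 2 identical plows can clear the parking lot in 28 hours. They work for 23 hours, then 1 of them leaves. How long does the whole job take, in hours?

33 hours

One plow does 1/56 of the job per hour.
After 23 hours with 2 plows, 23/28 is done (5/28 left).
With 1 plow the rate is 1/56, so the rest takes 5/28 ÷ 1/56 = 10 hours.
Total = 23 + 10 = 33 hours.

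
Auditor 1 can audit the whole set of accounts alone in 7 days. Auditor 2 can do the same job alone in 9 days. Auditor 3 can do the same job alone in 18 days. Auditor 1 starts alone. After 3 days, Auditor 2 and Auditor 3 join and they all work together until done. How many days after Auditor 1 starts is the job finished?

63/13 days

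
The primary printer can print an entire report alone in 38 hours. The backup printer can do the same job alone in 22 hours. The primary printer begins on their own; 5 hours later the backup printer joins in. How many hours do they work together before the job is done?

In the first 5 hours the primary printer alone does 5/38 of the job, leaving 33/38.
Once everyone is working, combined rate: 1/38 + 1/22 = (11 + 19)/418 = 30/418 = 15/209 per hour.
Remaining 33/38 at 15/209 per hour takes 121/10 hours.

121/10 hours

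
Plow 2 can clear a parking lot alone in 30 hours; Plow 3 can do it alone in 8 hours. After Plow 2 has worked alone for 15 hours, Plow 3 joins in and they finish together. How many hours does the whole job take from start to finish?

345/19 hours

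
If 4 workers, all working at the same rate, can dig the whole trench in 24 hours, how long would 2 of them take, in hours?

48 hours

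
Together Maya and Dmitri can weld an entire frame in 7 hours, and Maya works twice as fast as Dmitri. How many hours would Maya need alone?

21/2 hours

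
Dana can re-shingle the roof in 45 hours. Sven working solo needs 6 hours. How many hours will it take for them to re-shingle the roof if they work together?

90/17 hours

Combined rate: 1/45 + 1/6 = (2 + 15)/90 = 17/90 per hour.
Time = 1 ÷ (17/90) = 90/17 hours.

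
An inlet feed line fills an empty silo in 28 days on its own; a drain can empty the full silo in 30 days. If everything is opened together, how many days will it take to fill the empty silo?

Net rate = 1/28 − 1/30 = (15 − 14)/420 = 1/420 per day.
Filling time = 1 ÷ (1/420) = 420 days.

420 days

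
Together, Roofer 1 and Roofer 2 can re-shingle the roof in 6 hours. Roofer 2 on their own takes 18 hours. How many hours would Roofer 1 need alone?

9 hours

Combined rate is 1/6 per hour.
Known contribution: 1/18 per hour.
So Roofer 1's rate is 1/6 − 1/18 = 1/9, meaning 9 hours alone.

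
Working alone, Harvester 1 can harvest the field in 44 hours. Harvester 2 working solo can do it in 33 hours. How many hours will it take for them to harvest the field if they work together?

132/7 hours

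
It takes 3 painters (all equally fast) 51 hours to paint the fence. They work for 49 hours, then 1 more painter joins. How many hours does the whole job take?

101/2 hours

One painter does 1/153 of the job per hour.
After 49 hours with 3 painters, 49/51 is done (2/51 left).
With 4 painters the rate is 4/153, so the rest takes 2/51 ÷ 4/153 = 3/2 hours.
Total = 49 + 3/2 = 101/2 hours.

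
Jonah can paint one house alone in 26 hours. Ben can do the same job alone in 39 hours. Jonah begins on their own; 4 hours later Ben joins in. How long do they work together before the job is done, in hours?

66/5 hours

In the first 4 hours Jonah alone does 4/26 = 2/13 of the job, leaving 11/13.
Once everyone is working, combined rate: 1/26 + 1/39 = (3 + 2)/78 = 5/78 per hour.
Remaining 11/13 at 5/78 per hour takes 66/5 hours.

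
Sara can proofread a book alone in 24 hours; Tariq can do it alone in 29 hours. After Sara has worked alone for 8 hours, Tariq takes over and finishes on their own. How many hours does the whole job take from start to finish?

82/3 hours

In 8 hours Sara does 8/24 = 1/3 of the job, leaving 2/3.
Tariq works at 1/29 per hour, so finishing takes 2/3 ÷ 1/29 = 58/3 hours.
Total time = 8 + 58/3 = 82/3 hours.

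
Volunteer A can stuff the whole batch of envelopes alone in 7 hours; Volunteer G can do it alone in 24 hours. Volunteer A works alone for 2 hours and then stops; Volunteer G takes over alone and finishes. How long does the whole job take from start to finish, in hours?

134/7 hours

In 2 hours Volunteer A does 2/7 of the job, leaving 5/7.
Volunteer G works at 1/24 per hour, so finishing takes 5/7 ÷ 1/24 = 120/7 hours.
Total time = 2 + 120/7 = 134/7 hours.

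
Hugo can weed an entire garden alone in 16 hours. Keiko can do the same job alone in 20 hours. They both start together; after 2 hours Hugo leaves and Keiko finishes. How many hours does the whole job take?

35/2 hours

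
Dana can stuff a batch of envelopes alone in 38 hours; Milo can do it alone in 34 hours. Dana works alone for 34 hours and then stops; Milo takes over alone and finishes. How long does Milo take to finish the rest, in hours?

In 34 hours Dana does 34/38 = 17/19 of the job, leaving 2/19.
Milo works at 1/34 per hour, so finishing takes 2/19 ÷ 1/34 = 68/19 hours.

68/19 hours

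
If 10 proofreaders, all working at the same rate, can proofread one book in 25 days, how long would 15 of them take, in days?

50/3 days

Total work is 10·25 = 250 proofreader-days.
With 15 proofreaders: 250/15 = 50/3 days.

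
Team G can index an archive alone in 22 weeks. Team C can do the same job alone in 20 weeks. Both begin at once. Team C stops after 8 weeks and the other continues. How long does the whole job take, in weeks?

66/5 weeks

In the first 8 weeks the combined rate is 21/220, so 42/55 of the job is done, leaving 13/55.
After Team C leaves the rate is 1/22 per week; the remaining 13/55 takes 26/5 weeks.
Total = 8 + 26/5 = 66/5 weeks.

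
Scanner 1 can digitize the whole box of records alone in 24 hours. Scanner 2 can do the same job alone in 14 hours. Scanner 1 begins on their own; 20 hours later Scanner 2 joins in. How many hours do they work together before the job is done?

In the first 20 hours Scanner 1 alone does 20/24 = 5/6 of the job, leaving 1/6.
Once everyone is working, combined rate: 1/24 + 1/14 = (7 + 12)/168 = 19/168 per hour.
Remaining 1/6 at 19/168 per hour takes 28/19 hours.

28/19 hours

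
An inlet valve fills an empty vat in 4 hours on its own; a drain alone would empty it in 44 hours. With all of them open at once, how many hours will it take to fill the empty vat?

22/5 hours

Net rate = 1/4 − 1/44 = (11 − 1)/44 = 10/44 = 5/22 per hour.
Filling time = 1 ÷ (5/22) = 22/5 hours.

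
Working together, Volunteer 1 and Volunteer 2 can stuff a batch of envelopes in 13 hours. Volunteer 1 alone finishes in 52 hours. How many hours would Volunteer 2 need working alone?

52/3 hours

Combined rate is 1/13 per hour.
Known contribution: 1/52 per hour.
So Volunteer 2's rate is 1/13 − 1/52 = 3/52, meaning 52/3 hours alone.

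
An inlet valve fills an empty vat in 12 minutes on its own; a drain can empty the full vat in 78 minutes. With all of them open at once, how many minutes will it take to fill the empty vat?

156/11 minutes

Net rate = 1/12 − 1/78 = (13 − 2)/156 = 11/156 per minute.
Filling time = 1 ÷ (11/156) = 156/11 minutes.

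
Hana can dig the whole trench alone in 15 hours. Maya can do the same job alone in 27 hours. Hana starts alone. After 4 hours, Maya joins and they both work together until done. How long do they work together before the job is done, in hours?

In the first 4 hours Hana alone does 4/15 of the job, leaving 11/15.
Once everyone is working, combined rate: 1/15 + 1/27 = (9 + 5)/135 = 14/135 per hour.
Remaining 11/15 at 14/135 per hour takes 99/14 hours.

99/14 hours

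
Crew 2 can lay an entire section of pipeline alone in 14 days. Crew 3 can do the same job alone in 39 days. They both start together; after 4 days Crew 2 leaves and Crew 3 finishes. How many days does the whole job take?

195/7 days

In the first 4 days the combined rate is 53/546, so 106/273 of the job is done, leaving 167/273.
After Crew 2 leaves the rate is 1/39 per day; the remaining 167/273 takes 167/7 days.
Total = 4 + 167/7 = 195/7 days.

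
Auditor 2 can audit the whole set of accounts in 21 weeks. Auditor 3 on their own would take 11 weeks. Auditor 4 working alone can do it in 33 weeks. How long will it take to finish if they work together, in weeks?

77/13 weeks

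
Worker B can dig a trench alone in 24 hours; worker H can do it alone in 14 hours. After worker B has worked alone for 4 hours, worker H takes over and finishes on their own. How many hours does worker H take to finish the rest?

In 4 hours worker B does 4/24 = 1/6 of the job, leaving 5/6.
Worker H works at 1/14 per hour, so finishing takes 5/6 ÷ 1/14 = 35/3 hours.

35/3 hours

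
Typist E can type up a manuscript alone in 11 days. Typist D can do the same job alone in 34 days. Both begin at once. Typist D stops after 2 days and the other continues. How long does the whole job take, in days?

In the first 2 days the combined rate is 45/374, so 45/187 of the job is done, leaving 142/187.
After typist D leaves the rate is 1/11 per day; the remaining 142/187 takes 142/17 days.
Total = 2 + 142/17 = 176/17 days.

176/17 days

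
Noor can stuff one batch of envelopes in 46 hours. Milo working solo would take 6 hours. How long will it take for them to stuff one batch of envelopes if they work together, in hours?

69/13 hours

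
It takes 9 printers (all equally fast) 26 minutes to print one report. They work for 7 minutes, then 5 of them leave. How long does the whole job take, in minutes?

199/4 minutes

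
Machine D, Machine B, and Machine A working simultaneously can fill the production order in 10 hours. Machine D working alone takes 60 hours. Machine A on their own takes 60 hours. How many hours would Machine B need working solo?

Combined rate is 1/10 per hour.
Known contribution: 1/60 + 1/60 = (1 + 1)/60 = 2/60 = 1/30 per hour.
So Machine B's rate is 1/10 − 1/30 = 1/15, meaning 15 hours alone.

15 hours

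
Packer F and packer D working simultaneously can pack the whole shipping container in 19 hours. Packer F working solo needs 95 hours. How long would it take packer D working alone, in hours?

95/4 hours

Combined rate is 1/19 per hour.
Known contribution: 1/95 per hour.
So packer D's rate is 1/19 − 1/95 = 4/95, meaning 95/4 hours alone.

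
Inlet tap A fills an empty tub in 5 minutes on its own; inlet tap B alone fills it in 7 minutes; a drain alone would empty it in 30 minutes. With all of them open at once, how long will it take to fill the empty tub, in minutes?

Net rate = 1/5 + 1/7 − 1/30 = (42 + 30 − 7)/210 = 65/210 = 13/42 per minute.
Filling time = 1 ÷ (13/42) = 42/13 minutes.

42/13 minutes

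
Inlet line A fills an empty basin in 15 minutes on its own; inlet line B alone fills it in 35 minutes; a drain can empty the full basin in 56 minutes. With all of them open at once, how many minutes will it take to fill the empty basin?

168/13 minutes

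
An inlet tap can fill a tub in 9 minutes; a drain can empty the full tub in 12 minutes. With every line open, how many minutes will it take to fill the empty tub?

36 minutes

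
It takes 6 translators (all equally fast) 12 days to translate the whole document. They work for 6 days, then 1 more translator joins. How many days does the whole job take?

78/7 days

One translator does 1/72 of the job per day.
After 6 days with 6 translators, 1/2 is done (1/2 left).
With 7 translators the rate is 7/72, so the rest takes 1/2 ÷ 7/72 = 36/7 days.
Total = 6 + 36/7 = 78/7 days.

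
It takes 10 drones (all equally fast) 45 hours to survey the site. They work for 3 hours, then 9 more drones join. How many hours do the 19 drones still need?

One drone does 1/450 of the job per hour.
After 3 hours with 10 drones, 1/15 is done (14/15 left).
With 19 drones the rate is 19/450, so the rest takes 14/15 ÷ 19/450 = 420/19 hours.

420/19 hours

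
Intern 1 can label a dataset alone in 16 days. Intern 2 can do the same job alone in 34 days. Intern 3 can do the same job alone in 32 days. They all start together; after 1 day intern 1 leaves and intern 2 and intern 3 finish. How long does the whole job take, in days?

170/11 days

In the first 1 day the combined rate is 67/544, so 67/544 of the job is done, leaving 477/544.
After intern 1 leaves the rate is 33/544 per day; the remaining 477/544 takes 159/11 days.
Total = 1 + 159/11 = 170/11 days.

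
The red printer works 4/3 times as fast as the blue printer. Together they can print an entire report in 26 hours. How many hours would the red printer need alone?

91/2 hours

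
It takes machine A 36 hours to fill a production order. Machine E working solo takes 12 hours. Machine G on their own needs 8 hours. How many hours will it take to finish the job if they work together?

72/17 hours

Combined rate: 1/36 + 1/12 + 1/8 = (2 + 6 + 9)/72 = 17/72 per hour.
Time = 1 ÷ (17/72) = 72/17 hours.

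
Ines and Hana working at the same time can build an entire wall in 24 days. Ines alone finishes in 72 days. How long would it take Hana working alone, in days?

36 days

Combined rate is 1/24 per day.
Known contribution: 1/72 per day.
So Hana's rate is 1/24 − 1/72 = 1/36, meaning 36 days alone.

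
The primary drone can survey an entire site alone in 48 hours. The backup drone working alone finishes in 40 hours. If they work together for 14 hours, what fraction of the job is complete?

Combined rate: 1/48 + 1/40 = (5 + 6)/240 = 11/240 per hour.
In 14 hours they complete 14·11/240 = 77/120 of the job.

77/120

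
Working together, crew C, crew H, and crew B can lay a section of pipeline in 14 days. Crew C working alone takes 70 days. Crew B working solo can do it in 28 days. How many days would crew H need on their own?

Combined rate is 1/14 per day.
Known contribution: 1/70 + 1/28 = (2 + 5)/140 = 7/140 = 1/20 per day.
So crew H's rate is 1/14 − 1/20 = 3/140, meaning 140/3 days alone.

140/3 days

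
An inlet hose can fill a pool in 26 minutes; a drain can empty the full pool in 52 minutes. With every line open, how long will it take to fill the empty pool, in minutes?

Net rate = 1/26 − 1/52 = (2 − 1)/52 = 1/52 per minute.
Filling time = 1 ÷ (1/52) = 52 minutes.

52 minutes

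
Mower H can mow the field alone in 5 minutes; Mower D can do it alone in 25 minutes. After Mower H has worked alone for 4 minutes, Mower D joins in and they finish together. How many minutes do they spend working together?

In 4 minutes Mower H does 4/5 of the job, leaving 1/5.
Mower H and Mower D together work at 6/25 per minute, so finishing takes 1/5 ÷ 6/25 = 5/6 minutes.

5/6 minutes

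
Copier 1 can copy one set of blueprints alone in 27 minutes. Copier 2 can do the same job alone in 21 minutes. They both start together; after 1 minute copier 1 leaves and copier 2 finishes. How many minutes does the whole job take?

182/9 minutes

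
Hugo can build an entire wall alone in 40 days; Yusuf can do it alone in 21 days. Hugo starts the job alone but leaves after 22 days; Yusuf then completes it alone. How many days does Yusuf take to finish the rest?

189/20 days

In 22 days Hugo does 22/40 = 11/20 of the job, leaving 9/20.
Yusuf works at 1/21 per day, so finishing takes 9/20 ÷ 1/21 = 189/20 days.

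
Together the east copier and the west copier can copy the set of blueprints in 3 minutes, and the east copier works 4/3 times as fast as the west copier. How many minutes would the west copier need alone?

Let the west copier's rate be r; then the east copier's rate is (4/3)r, so together (4/3 + 1)r = (7/3)r = 1/3.
Thus r = 1/7 per minute.
The west copier alone: 7 minutes; the east copier alone: 21/4 minutes.

7 minutes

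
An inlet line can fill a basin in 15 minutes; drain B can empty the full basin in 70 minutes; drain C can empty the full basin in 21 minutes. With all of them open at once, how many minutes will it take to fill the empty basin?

210 minutes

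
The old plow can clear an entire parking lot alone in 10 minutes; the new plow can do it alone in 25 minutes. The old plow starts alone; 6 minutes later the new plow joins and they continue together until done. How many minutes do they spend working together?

In 6 minutes the old plow does 6/10 = 3/5 of the job, leaving 2/5.
The old plow and the new plow together work at 7/50 per minute, so finishing takes 2/5 ÷ 7/50 = 20/7 minutes.

20/7 minutes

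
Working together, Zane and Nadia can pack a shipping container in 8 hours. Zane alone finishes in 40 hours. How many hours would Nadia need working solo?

Combined rate is 1/8 per hour.
Known contribution: 1/40 per hour.
So Nadia's rate is 1/8 − 1/40 = 1/10, meaning 10 hours alone.

10 hours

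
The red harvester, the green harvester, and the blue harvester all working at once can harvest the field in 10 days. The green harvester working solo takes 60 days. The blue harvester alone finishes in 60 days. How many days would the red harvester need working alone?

Combined rate is 1/10 per day.
Known contribution: 1/60 + 1/60 = (1 + 1)/60 = 2/60 = 1/30 per day.
So the red harvester's rate is 1/10 − 1/30 = 1/15, meaning 15 days alone.

15 days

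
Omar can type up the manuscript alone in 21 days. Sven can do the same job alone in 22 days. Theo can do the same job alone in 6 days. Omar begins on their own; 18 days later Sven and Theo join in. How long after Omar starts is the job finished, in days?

371/20 days

In the first 18 days Omar alone does 18/21 = 6/7 of the job, leaving 1/7.
Once everyone is working, combined rate: 1/21 + 1/22 + 1/6 = (22 + 21 + 77)/462 = 120/462 = 20/77 per day.
Remaining 1/7 at 20/77 per day takes 11/20 days.
Total from the start = 18 + 11/20 = 371/20 days.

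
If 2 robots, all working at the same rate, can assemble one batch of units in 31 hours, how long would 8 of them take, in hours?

Total work is 2·31 = 62 robot-hours.
With 8 robots: 62/8 = 31/4 hours.

31/4 hours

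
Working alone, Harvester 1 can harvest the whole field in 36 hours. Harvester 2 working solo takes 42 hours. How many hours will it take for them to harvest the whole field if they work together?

Combined rate: 1/36 + 1/42 = (7 + 6)/252 = 13/252 per hour.
Time = 1 ÷ (13/252) = 252/13 hours.

252/13 hours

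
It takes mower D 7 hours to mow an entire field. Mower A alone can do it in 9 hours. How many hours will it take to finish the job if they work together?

With two workers the combined time is the product over the sum: 7·9/(7+9) = 63/16 hours.

63/16 hours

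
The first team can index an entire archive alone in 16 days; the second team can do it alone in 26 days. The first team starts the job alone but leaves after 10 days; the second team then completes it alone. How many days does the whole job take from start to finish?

79/4 days

In 10 days the first team does 10/16 = 5/8 of the job, leaving 3/8.
The second team works at 1/26 per day, so finishing takes 3/8 ÷ 1/26 = 39/4 days.
Total time = 10 + 39/4 = 79/4 days.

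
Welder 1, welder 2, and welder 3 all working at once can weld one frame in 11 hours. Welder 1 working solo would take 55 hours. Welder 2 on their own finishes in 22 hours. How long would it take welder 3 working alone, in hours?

Combined rate is 1/11 per hour.
Known contribution: 1/55 + 1/22 = (2 + 5)/110 = 7/110 per hour.
So welder 3's rate is 1/11 − 7/110 = 3/110, meaning 110/3 hours alone.

110/3 hours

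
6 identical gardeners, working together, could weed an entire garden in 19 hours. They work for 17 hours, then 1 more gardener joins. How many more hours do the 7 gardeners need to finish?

One gardener does 1/114 of the job per hour.
After 17 hours with 6 gardeners, 17/19 is done (2/19 left).
With 7 gardeners the rate is 7/114, so the rest takes 2/19 ÷ 7/114 = 12/7 hours.

12/7 hours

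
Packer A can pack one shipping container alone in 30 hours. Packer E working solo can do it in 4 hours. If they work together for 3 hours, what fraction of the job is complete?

Combined rate: 1/30 + 1/4 = (2 + 15)/60 = 17/60 per hour.
In 3 hours they complete 3·17/60 = 17/20 of the job.

17/20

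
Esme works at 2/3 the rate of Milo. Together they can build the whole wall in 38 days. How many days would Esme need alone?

95 days

Let Milo's rate be r; then Esme's rate is (2/3)r, so together (2/3 + 1)r = (5/3)r = 1/38.
Thus r = 3/190 per day.
Milo alone: 190/3 days; Esme alone: 95 days.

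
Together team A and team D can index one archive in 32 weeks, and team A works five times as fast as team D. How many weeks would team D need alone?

192 weeks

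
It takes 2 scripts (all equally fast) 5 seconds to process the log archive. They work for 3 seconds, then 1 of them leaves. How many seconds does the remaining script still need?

4 seconds

One script does 1/10 of the job per second.
After 3 seconds with 2 scripts, 3/5 is done (2/5 left).
With 1 script the rate is 1/10, so the rest takes 2/5 ÷ 1/10 = 4 seconds.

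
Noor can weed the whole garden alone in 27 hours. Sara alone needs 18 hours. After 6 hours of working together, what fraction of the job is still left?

4/9

Combined rate: 1/27 + 1/18 = (2 + 3)/54 = 5/54 per hour.
In 6 hours they complete 6·5/54 = 5/9 of the job.
So 4/9 remains.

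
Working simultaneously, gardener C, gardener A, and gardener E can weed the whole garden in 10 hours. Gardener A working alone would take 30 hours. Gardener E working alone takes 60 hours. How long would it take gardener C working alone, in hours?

20 hours

Combined rate is 1/10 per hour.
Known contribution: 1/30 + 1/60 = (2 + 1)/60 = 3/60 = 1/20 per hour.
So gardener C's rate is 1/10 − 1/20 = 1/20, meaning 20 hours alone.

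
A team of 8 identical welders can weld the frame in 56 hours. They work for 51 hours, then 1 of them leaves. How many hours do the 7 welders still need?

One welder does 1/448 of the job per hour.
After 51 hours with 8 welders, 51/56 is done (5/56 left).
With 7 welders the rate is 7/448 = 1/64, so the rest takes 5/56 ÷ 1/64 = 40/7 hours.

40/7 hours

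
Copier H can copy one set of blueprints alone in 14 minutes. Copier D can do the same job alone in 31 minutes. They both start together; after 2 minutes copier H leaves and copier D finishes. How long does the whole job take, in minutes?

In the first 2 minutes the combined rate is 45/434, so 45/217 of the job is done, leaving 172/217.
After copier H leaves the rate is 1/31 per minute; the remaining 172/217 takes 172/7 minutes.
Total = 2 + 172/7 = 186/7 minutes.

186/7 minutes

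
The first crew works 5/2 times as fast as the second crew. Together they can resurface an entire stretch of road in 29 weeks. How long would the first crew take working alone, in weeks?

203/5 weeks

Let the second crew's rate be r; then the first crew's rate is (5/2)r, so together (5/2 + 1)r = (7/2)r = 1/29.
Thus r = 2/203 per week.
The second crew alone: 203/2 weeks; the first crew alone: 203/5 weeks.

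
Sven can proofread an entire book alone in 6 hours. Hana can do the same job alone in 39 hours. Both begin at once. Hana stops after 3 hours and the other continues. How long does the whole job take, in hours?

72/13 hours

In the first 3 hours the combined rate is 5/26, so 15/26 of the job is done, leaving 11/26.
After Hana leaves the rate is 1/6 per hour; the remaining 11/26 takes 33/13 hours.
Total = 3 + 33/13 = 72/13 hours.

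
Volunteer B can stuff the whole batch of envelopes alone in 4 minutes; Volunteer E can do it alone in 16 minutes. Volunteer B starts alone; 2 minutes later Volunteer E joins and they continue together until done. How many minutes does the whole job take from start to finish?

18/5 minutes

In 2 minutes Volunteer B does 2/4 = 1/2 of the job, leaving 1/2.
Volunteer B and Volunteer E together work at 5/16 per minute, so finishing takes 1/2 ÷ 5/16 = 8/5 minutes.
Total time = 2 + 8/5 = 18/5 minutes.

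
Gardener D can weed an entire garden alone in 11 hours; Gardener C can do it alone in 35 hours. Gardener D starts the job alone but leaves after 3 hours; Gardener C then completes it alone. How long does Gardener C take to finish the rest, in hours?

In 3 hours Gardener D does 3/11 of the job, leaving 8/11.
Gardener C works at 1/35 per hour, so finishing takes 8/11 ÷ 1/35 = 280/11 hours.

280/11 hours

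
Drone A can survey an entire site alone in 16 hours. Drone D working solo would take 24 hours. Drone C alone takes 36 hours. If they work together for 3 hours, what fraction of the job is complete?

Combined rate: 1/16 + 1/24 + 1/36 = (9 + 6 + 4)/144 = 19/144 per hour.
In 3 hours they complete 3·19/144 = 19/48 of the job.

19/48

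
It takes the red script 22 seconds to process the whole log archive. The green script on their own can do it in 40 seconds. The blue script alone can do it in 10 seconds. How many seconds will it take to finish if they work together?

Combined rate: 1/22 + 1/40 + 1/10 = (20 + 11 + 44)/440 = 75/440 = 15/88 per second.
Time = 1 ÷ (15/88) = 88/15 seconds.

88/15 seconds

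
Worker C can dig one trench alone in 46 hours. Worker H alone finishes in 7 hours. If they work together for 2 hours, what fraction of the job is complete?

Combined rate: 1/46 + 1/7 = (7 + 46)/322 = 53/322 per hour.
In 2 hours they complete 2·53/322 = 53/161 of the job.

53/161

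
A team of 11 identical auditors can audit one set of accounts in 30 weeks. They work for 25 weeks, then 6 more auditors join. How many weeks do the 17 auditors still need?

One auditor does 1/330 of the job per week.
After 25 weeks with 11 auditors, 5/6 is done (1/6 left).
With 17 auditors the rate is 17/330, so the rest takes 1/6 ÷ 17/330 = 55/17 weeks.

55/17 weeks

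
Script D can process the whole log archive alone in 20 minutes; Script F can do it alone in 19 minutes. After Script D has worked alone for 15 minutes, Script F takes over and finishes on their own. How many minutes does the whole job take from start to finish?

79/4 minutes

In 15 minutes Script D does 15/20 = 3/4 of the job, leaving 1/4.
Script F works at 1/19 per minute, so finishing takes 1/4 ÷ 1/19 = 19/4 minutes.
Total time = 15 + 19/4 = 79/4 minutes.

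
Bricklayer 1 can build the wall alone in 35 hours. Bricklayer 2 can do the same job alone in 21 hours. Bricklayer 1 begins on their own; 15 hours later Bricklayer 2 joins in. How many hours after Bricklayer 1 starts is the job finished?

In the first 15 hours Bricklayer 1 alone does 15/35 = 3/7 of the job, leaving 4/7.
Once everyone is working, combined rate: 1/35 + 1/21 = (3 + 5)/105 = 8/105 per hour.
Remaining 4/7 at 8/105 per hour takes 15/2 hours.
Total from the start = 15 + 15/2 = 45/2 hours.

45/2 hours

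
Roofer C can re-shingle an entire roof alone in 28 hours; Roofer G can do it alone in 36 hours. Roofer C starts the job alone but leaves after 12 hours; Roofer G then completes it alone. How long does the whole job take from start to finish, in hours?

228/7 hours

In 12 hours Roofer C does 12/28 = 3/7 of the job, leaving 4/7.
Roofer G works at 1/36 per hour, so finishing takes 4/7 ÷ 1/36 = 144/7 hours.
Total time = 12 + 144/7 = 228/7 hours.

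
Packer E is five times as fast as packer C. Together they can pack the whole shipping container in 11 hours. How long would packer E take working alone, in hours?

Let packer C's rate be r; then packer E's rate is 5r, so together (5 + 1)r = 6r = 1/11.
Thus r = 1/66 per hour.
Packer C alone: 66 hours; packer E alone: 66/5 hours.

66/5 hours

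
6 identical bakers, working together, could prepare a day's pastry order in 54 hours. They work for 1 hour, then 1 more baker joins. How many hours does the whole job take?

325/7 hours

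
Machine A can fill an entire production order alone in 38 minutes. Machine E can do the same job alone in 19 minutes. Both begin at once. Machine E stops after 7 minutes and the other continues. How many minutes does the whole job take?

In the first 7 minutes the combined rate is 3/38, so 21/38 of the job is done, leaving 17/38.
After machine E leaves the rate is 1/38 per minute; the remaining 17/38 takes 17 minutes.
Total = 7 + 17 = 24 minutes.

24 minutes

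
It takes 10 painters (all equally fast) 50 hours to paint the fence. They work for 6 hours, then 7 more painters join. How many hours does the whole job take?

542/17 hours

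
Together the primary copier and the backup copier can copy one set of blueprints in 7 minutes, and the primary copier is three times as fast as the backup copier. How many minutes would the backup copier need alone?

Let the backup copier's rate be r; then the primary copier's rate is 3r, so together (3 + 1)r = 4r = 1/7.
Thus r = 1/28 per minute.
The backup copier alone: 28 minutes; the primary copier alone: 28/3 minutes.

28 minutes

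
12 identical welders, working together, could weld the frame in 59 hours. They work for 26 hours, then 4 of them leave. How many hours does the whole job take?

151/2 hours

One welder does 1/708 of the job per hour.
After 26 hours with 12 welders, 26/59 is done (33/59 left).
With 8 welders the rate is 8/708 = 2/177, so the rest takes 33/59 ÷ 2/177 = 99/2 hours.
Total = 26 + 99/2 = 151/2 hours.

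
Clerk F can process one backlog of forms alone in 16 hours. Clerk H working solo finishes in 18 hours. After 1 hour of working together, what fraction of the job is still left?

127/144

Combined rate: 1/16 + 1/18 = (9 + 8)/144 = 17/144 per hour.
In 1 hour they complete 1·17/144 = 17/144 of the job.
So 127/144 remains.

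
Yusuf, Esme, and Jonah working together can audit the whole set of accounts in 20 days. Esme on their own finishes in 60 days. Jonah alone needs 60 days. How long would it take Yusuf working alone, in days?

Combined rate is 1/20 per day.
Known contribution: 1/60 + 1/60 = (1 + 1)/60 = 2/60 = 1/30 per day.
So Yusuf's rate is 1/20 − 1/30 = 1/60, meaning 60 days alone.

60 days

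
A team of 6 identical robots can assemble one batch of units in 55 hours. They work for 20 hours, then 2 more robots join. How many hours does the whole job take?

One robot does 1/330 of the job per hour.
After 20 hours with 6 robots, 4/11 is done (7/11 left).
With 8 robots the rate is 8/330 = 4/165, so the rest takes 7/11 ÷ 4/165 = 105/4 hours.
Total = 20 + 105/4 = 185/4 hours.

185/4 hours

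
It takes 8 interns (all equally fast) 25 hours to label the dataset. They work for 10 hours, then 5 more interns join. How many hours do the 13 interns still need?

120/13 hours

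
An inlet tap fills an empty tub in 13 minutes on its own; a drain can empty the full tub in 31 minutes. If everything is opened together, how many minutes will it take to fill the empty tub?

Net rate = 1/13 − 1/31 = (31 − 13)/403 = 18/403 per minute.
Filling time = 1 ÷ (18/403) = 403/18 minutes.

403/18 minutes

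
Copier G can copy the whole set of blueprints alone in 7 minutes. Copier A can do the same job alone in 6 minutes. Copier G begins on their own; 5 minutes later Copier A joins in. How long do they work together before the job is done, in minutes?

12/13 minutes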